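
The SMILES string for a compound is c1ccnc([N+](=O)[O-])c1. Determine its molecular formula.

C5H4N2O2

Atom tally by fragment:
  pyridine ring core → C:5 H:5 N:1
  (− 1 ring H displaced by substituents)
  + NO2 → N:1 O:2
Element totals:
  C: 5
  H: 4
  N: 2
  O: 2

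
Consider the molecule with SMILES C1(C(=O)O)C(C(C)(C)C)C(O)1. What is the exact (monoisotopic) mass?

158.0943

Atom tally by fragment:
  cyclopropane ring core → C:3 H:6
  (− 3 ring H displaced by substituents)
  + COOH → C:1 H:1 O:2
  + C(CH3)3 → C:4 H:9
  + OH → O:1 H:1
Element totals:
  C: 8
  H: 14
  O: 3
Molecular formula: C8H14O3.
  M = 8(12.0) + 14(1.007825) + 3(15.994915)
    = 96.000000 + 14.109550 + 47.984745 = 158.094295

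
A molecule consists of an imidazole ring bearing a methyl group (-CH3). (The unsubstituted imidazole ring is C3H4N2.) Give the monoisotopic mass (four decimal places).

Atom tally by fragment:
  imidazole ring core → C:3 H:4 N:2
  (− 1 ring H displaced by substituents)
  + CH3 → C:1 H:3
Element totals:
  C: 4
  H: 6
  N: 2
Molecular formula: C4H6N2.
  M = 4(12.0) + 6(1.007825) + 2(14.003074)
    = 48.000000 + 6.046950 + 28.006148 = 82.053098

82.0531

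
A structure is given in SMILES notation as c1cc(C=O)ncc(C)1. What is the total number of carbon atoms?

Atom tally by fragment:
  pyridine ring core → C:5 H:5 N:1
  (− 2 ring H displaced by substituents)
  + CHO → C:1 H:1 O:1
  + CH3 → C:1 H:3
Element totals:
  C: 7
  H: 7
  N: 1
  O: 1

7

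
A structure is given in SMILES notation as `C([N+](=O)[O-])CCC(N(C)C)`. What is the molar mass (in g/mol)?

Atom tally by fragment:
  O2NCH2 → C:1 H:2 N:1 O:2
  CH2 → C:1 H:2
  CH2 → C:1 H:2
  CH2N(CH3)2 → C:3 H:8 N:1
Element totals:
  C: 6
  H: 14
  N: 2
  O: 2
Molecular formula: C6H14N2O2.
  M = 6(12.011) + 14(1.008) + 2(14.007) + 2(15.999)
    = 72.066 + 14.112 + 28.014 + 31.998 = 146.190

146.19 g/mol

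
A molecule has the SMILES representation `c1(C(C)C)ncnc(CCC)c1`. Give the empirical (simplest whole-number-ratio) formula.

C5H8N

Atom tally by fragment:
  pyrimidine ring core → C:4 H:4 N:2
  (− 2 ring H displaced by substituents)
  + CH(CH3)2 → C:3 H:7
  + CH2CH2CH3 → C:3 H:7
Element totals:
  C: 10
  H: 16
  N: 2
Molecular formula: C10H16N2.
gcd of subscripts = 2; dividing each by 2:
  C: 10/2 = 5
  H: 16/2 = 8
  N: 2/2 = 1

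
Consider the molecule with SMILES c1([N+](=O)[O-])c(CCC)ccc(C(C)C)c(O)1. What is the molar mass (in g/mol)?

Atom tally by fragment:
  benzene ring core → C:6 H:6
  (− 4 ring H displaced by substituents)
  + NO2 → N:1 O:2
  + CH2CH2CH3 → C:3 H:7
  + CH(CH3)2 → C:3 H:7
  + OH → O:1 H:1
Element totals:
  C: 12
  H: 17
  N: 1
  O: 3
Molecular formula: C12H17NO3.
  M = 12(12.011) + 17(1.008) + 14.007 + 3(15.999)
    = 144.132 + 17.136 + 14.007 + 47.997 = 223.272

223.27 g/mol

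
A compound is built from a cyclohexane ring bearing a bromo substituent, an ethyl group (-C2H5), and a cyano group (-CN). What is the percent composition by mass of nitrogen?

6.48%

Atom tally by fragment:
  cyclohexane ring core → C:6 H:12
  (− 3 ring H displaced by substituents)
  + Br → Br:1
  + C2H5 → C:2 H:5
  + CN → C:1 N:1
Element totals:
  C: 9
  H: 14
  Br: 1
  N: 1
Molecular formula: C9H14BrN.
Molar mass = 216.122 g/mol.
Mass from N: 1 × 14.007 = 14.007 g/mol.
%N = 14.007 / 216.122 × 100 = 6.48%.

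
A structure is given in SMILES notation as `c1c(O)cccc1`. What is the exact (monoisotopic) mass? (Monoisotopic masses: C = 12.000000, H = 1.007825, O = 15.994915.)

94.0419

Atom tally by fragment:
  benzene ring core → C:6 H:6
  (− 1 ring H displaced by substituents)
  + OH → O:1 H:1
Element totals:
  C: 6
  H: 6
  O: 1
Molecular formula: C6H6O.
  M = 6(12.0) + 6(1.007825) + 15.994915
    = 72.000000 + 6.046950 + 15.994915 = 94.041865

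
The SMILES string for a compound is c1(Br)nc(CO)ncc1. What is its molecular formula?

Atom tally by fragment:
  pyrimidine ring core → C:4 H:4 N:2
  (− 2 ring H displaced by substituents)
  + Br → Br:1
  + CH2OH → C:1 H:3 O:1
Element totals:
  C: 5
  H: 5
  Br: 1
  N: 2
  O: 1

C5H5BrN2O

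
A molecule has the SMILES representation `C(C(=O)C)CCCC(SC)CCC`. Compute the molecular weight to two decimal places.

Atom tally by fragment:
  CH3COCH2 → C:3 H:5 O:1
  CH2 → C:1 H:2
  CH2 → C:1 H:2
  CH2 → C:1 H:2
  CH(SCH3) → C:2 H:4 S:1
  CH2 → C:1 H:2
  CH2 → C:1 H:2
  CH3 → C:1 H:3
Element totals:
  C: 11
  H: 22
  O: 1
  S: 1
Molecular formula: C11H22OS.
  M = 11(12.011) + 22(1.008) + 15.999 + 32.06
    = 132.121 + 22.176 + 15.999 + 32.060 = 202.356

202.36 g/mol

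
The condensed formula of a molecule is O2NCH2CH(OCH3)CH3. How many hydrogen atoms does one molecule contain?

9

Atom tally by fragment:
  O2NCH2 → C:1 H:2 N:1 O:2
  CH(OCH3) → C:2 H:4 O:1
  CH3 → C:1 H:3
Element totals:
  C: 4
  H: 9
  N: 1
  O: 3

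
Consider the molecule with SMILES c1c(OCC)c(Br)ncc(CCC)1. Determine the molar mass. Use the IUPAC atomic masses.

Atom tally by fragment:
  pyridine ring core → C:5 H:5 N:1
  (− 3 ring H displaced by substituents)
  + OC2H5 → C:2 H:5 O:1
  + Br → Br:1
  + CH2CH2CH3 → C:3 H:7
Element totals:
  C: 10
  H: 14
  Br: 1
  N: 1
  O: 1
Molecular formula: C10H14BrNO.
  M = 10(12.011) + 14(1.008) + 79.904 + 14.007 + 15.999
    = 120.110 + 14.112 + 79.904 + 14.007 + 15.999 = 244.132

244.13 g/mol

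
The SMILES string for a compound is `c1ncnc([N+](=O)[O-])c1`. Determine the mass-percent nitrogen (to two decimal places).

Atom tally by fragment:
  pyrimidine ring core → C:4 H:4 N:2
  (− 1 ring H displaced by substituents)
  + NO2 → N:1 O:2
Element totals:
  C: 4
  H: 3
  N: 3
  O: 2
Molecular formula: C4H3N3O2.
Molar mass = 125.087 g/mol.
Mass from N: 3 × 14.007 = 42.021 g/mol.
%N = 42.021 / 125.087 × 100 = 33.59%.

33.59%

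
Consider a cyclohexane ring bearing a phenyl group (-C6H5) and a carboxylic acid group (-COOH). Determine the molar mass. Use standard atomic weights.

204.27 g/mol

Atom tally by fragment:
  cyclohexane ring core → C:6 H:12
  (− 2 ring H displaced by substituents)
  + C6H5 → C:6 H:5
  + COOH → C:1 H:1 O:2
Element totals:
  C: 13
  H: 16
  O: 2
Molecular formula: C13H16O2.
  M = 13(12.011) + 16(1.008) + 2(15.999)
    = 156.143 + 16.128 + 31.998 = 204.269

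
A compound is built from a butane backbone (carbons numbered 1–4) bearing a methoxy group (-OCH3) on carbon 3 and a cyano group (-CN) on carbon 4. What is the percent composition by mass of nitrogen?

Atom tally by fragment:
  CH3 → C:1 H:3
  CH2 → C:1 H:2
  CH(OCH3) → C:2 H:4 O:1
  CH2CN → C:2 H:2 N:1
Element totals:
  C: 6
  H: 11
  N: 1
  O: 1
Molecular formula: C6H11NO.
Molar mass = 113.160 g/mol.
Mass from N: 1 × 14.007 = 14.007 g/mol.
%N = 14.007 / 113.160 × 100 = 12.38%.

12.38%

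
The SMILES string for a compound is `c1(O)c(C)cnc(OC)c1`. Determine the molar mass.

Atom tally by fragment:
  pyridine ring core → C:5 H:5 N:1
  (− 3 ring H displaced by substituents)
  + OH → O:1 H:1
  + CH3 → C:1 H:3
  + OCH3 → C:1 H:3 O:1
Element totals:
  C: 7
  H: 9
  N: 1
  O: 2
Molecular formula: C7H9NO2.
  M = 7(12.011) + 9(1.008) + 14.007 + 2(15.999)
    = 84.077 + 9.072 + 14.007 + 31.998 = 139.154

139.15 g/mol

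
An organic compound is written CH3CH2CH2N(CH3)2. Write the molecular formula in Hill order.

C5H13N

Atom tally by fragment:
  CH3 → C:1 H:3
  CH2 → C:1 H:2
  CH2N(CH3)2 → C:3 H:8 N:1
Element totals:
  C: 5
  H: 13
  N: 1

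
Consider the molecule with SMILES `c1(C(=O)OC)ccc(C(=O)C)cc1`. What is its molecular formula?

Atom tally by fragment:
  benzene ring core → C:6 H:6
  (− 2 ring H displaced by substituents)
  + COOCH3 → C:2 H:3 O:2
  + COCH3 → C:2 H:3 O:1
Element totals:
  C: 10
  H: 10
  O: 3

C10H10O3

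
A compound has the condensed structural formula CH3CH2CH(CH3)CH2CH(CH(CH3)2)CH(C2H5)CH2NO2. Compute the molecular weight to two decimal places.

229.36 g/mol

Atom tally by fragment:
  CH3 → C:1 H:3
  CH2 → C:1 H:2
  CH(CH3) → C:2 H:4
  CH2 → C:1 H:2
  CH(CH(CH3)2) → C:4 H:8
  CH(C2H5) → C:3 H:6
  CH2NO2 → C:1 H:2 N:1 O:2
Element totals:
  C: 13
  H: 27
  N: 1
  O: 2
Molecular formula: C13H27NO2.
  M = 13(12.011) + 27(1.008) + 14.007 + 2(15.999)
    = 156.143 + 27.216 + 14.007 + 31.998 = 229.364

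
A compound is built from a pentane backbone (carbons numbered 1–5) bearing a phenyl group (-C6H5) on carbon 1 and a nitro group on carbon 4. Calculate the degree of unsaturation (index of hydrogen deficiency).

5

Atom tally by fragment:
  C6H5CH2 → C:7 H:7
  CH2 → C:1 H:2
  CH2 → C:1 H:2
  CH(NO2) → C:1 H:1 N:1 O:2
  CH3 → C:1 H:3
Element totals:
  C: 11
  H: 15
  N: 1
  O: 2
Molecular formula: C11H15NO2.
DoU = (2C + 2 + N − H − X) / 2 = (2·11 + 2 + 1 − 15 − 0) / 2 = 5.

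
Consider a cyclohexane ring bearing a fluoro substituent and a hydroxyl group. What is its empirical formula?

Atom tally by fragment:
  cyclohexane ring core → C:6 H:12
  (− 2 ring H displaced by substituents)
  + F → F:1
  + OH → O:1 H:1
Element totals:
  C: 6
  H: 11
  F: 1
  O: 1
Molecular formula: C6H11FO.
gcd of subscripts (6, 1, 11, 1) = 1, so the empirical formula equals the molecular formula.

C6H11FO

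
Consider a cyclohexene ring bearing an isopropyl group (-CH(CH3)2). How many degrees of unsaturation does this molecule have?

Atom tally by fragment:
  cyclohexene ring core → C:6 H:10
  (− 1 ring H displaced by substituents)
  + CH(CH3)2 → C:3 H:7
Element totals:
  C: 9
  H: 16
Molecular formula: C9H16.
DoU = (2C + 2 + N − H − X) / 2 = (2·9 + 2 + 0 − 16 − 0) / 2 = 2.

2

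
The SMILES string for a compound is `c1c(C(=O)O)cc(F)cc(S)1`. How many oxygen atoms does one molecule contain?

2

Atom tally by fragment:
  benzene ring core → C:6 H:6
  (− 3 ring H displaced by substituents)
  + COOH → C:1 H:1 O:2
  + F → F:1
  + SH → S:1 H:1
Element totals:
  C: 7
  H: 5
  F: 1
  O: 2
  S: 1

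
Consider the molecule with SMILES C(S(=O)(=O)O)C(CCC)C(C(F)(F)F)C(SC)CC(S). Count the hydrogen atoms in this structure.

Atom tally by fragment:
  HO3SCH2 → C:1 H:3 S:1 O:3
  CH(CH2CH2CH3) → C:4 H:8
  CH(CF3) → C:2 H:1 F:3
  CH(SCH3) → C:2 H:4 S:1
  CH2 → C:1 H:2
  CH2SH → C:1 H:3 S:1
Element totals:
  C: 11
  H: 21
  F: 3
  O: 3
  S: 3

21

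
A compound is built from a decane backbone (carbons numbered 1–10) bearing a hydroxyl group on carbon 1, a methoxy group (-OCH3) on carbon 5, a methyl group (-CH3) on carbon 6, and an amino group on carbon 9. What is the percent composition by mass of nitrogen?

Atom tally by fragment:
  HOCH2 → C:1 H:3 O:1
  CH2 → C:1 H:2
  CH2 → C:1 H:2
  CH2 → C:1 H:2
  CH(OCH3) → C:2 H:4 O:1
  CH(CH3) → C:2 H:4
  CH2 → C:1 H:2
  CH2 → C:1 H:2
  CH(NH2) → C:1 H:3 N:1
  CH3 → C:1 H:3
Element totals:
  C: 12
  H: 27
  N: 1
  O: 2
Molecular formula: C12H27NO2.
Molar mass = 217.353 g/mol.
Mass from N: 1 × 14.007 = 14.007 g/mol.
%N = 14.007 / 217.353 × 100 = 6.44%.

6.44%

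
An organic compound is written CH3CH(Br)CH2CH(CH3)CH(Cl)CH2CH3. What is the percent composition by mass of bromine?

Atom tally by fragment:
  CH3 → C:1 H:3
  CH(Br) → C:1 H:1 Br:1
  CH2 → C:1 H:2
  CH(CH3) → C:2 H:4
  CH(Cl) → C:1 H:1 Cl:1
  CH2 → C:1 H:2
  CH3 → C:1 H:3
Element totals:
  C: 8
  H: 16
  Br: 1
  Cl: 1
Molecular formula: C8H16BrCl.
Molar mass = 227.570 g/mol.
Mass from Br: 1 × 79.904 = 79.904 g/mol.
%Br = 79.904 / 227.570 × 100 = 35.11%.

35.11%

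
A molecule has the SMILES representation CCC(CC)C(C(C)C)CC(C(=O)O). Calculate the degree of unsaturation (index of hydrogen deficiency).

Atom tally by fragment:
  CH3 → C:1 H:3
  CH2 → C:1 H:2
  CH(C2H5) → C:3 H:6
  CH(CH(CH3)2) → C:4 H:8
  CH2 → C:1 H:2
  CH2COOH → C:2 H:3 O:2
Element totals:
  C: 12
  H: 24
  O: 2
Molecular formula: C12H24O2.
DoU = (2C + 2 + N − H − X) / 2 = (2·12 + 2 + 0 − 24 − 0) / 2 = 1.

1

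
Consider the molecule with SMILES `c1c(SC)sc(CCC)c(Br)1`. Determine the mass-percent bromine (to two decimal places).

Atom tally by fragment:
  thiophene ring core → C:4 H:4 S:1
  (− 3 ring H displaced by substituents)
  + SCH3 → C:1 H:3 S:1
  + CH2CH2CH3 → C:3 H:7
  + Br → Br:1
Element totals:
  C: 8
  H: 11
  Br: 1
  S: 2
Molecular formula: C8H11BrS2.
Molar mass = 251.200 g/mol.
Mass from Br: 1 × 79.904 = 79.904 g/mol.
%Br = 79.904 / 251.200 × 100 = 31.81%.

31.81%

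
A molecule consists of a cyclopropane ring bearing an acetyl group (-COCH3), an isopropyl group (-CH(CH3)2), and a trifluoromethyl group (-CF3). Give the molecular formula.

C9H13F3O

Atom tally by fragment:
  cyclopropane ring core → C:3 H:6
  (− 3 ring H displaced by substituents)
  + COCH3 → C:2 H:3 O:1
  + CH(CH3)2 → C:3 H:7
  + CF3 → C:1 F:3
Element totals:
  C: 9
  H: 13
  F: 3
  O: 1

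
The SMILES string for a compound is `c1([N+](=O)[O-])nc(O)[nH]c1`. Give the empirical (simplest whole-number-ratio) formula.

CHNO

Atom tally by fragment:
  imidazole ring core → C:3 H:4 N:2
  (− 2 ring H displaced by substituents)
  + NO2 → N:1 O:2
  + OH → O:1 H:1
Element totals:
  C: 3
  H: 3
  N: 3
  O: 3
Molecular formula: C3H3N3O3.
gcd of subscripts = 3; dividing each by 3:
  C: 3/3 = 1
  H: 3/3 = 1
  N: 3/3 = 1
  O: 3/3 = 1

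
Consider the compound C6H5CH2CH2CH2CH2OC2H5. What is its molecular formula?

C12H18O

Atom tally by fragment:
  C6H5CH2 → C:7 H:7
  CH2 → C:1 H:2
  CH2 → C:1 H:2
  CH2OC2H5 → C:3 H:7 O:1
Element totals:
  C: 12
  H: 18
  O: 1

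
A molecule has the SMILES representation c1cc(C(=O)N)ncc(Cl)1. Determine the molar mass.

156.57 g/mol

Atom tally by fragment:
  pyridine ring core → C:5 H:5 N:1
  (− 2 ring H displaced by substituents)
  + CONH2 → C:1 H:2 O:1 N:1
  + Cl → Cl:1
Element totals:
  C: 6
  H: 5
  Cl: 1
  N: 2
  O: 1
Molecular formula: C6H5ClN2O.
  M = 6(12.011) + 5(1.008) + 35.45 + 2(14.007) + 15.999
    = 72.066 + 5.040 + 35.450 + 28.014 + 15.999 = 156.569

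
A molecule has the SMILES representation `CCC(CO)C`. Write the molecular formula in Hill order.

C5H12O

Atom tally by fragment:
  CH3 → C:1 H:3
  CH2 → C:1 H:2
  CH(CH2OH) → C:2 H:4 O:1
  CH3 → C:1 H:3
Element totals:
  C: 5
  H: 12
  O: 1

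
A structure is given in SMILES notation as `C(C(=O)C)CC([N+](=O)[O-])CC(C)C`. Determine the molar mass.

187.24 g/mol

Atom tally by fragment:
  CH3COCH2 → C:3 H:5 O:1
  CH2 → C:1 H:2
  CH(NO2) → C:1 H:1 N:1 O:2
  CH2 → C:1 H:2
  CH(CH3) → C:2 H:4
  CH3 → C:1 H:3
Element totals:
  C: 9
  H: 17
  N: 1
  O: 3
Molecular formula: C9H17NO3.
  M = 9(12.011) + 17(1.008) + 14.007 + 3(15.999)
    = 108.099 + 17.136 + 14.007 + 47.997 = 187.239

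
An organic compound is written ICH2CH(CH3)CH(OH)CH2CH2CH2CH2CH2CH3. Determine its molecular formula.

Element totals:
  C: 10
  H: 21
  I: 1
  O: 1

C10H21IO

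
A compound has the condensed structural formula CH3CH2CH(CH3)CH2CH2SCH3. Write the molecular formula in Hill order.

Element totals:
  C: 7
  H: 16
  S: 1

C7H16S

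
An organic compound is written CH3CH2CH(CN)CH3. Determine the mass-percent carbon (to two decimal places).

Element totals:
  C: 5
  H: 9
  N: 1
Molecular formula: C5H9N.
Molar mass = 83.134 g/mol.
Mass from C: 5 × 12.011 = 60.055 g/mol.
%C = 60.055 / 83.134 × 100 = 72.24%.

72.24%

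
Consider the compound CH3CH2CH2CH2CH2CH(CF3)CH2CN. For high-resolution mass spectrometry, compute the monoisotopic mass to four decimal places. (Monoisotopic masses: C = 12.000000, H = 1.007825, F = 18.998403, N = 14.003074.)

Atom tally by fragment:
  CH3 → C:1 H:3
  CH2 → C:1 H:2
  CH2 → C:1 H:2
  CH2 → C:1 H:2
  CH2 → C:1 H:2
  CH(CF3) → C:2 H:1 F:3
  CH2CN → C:2 H:2 N:1
Element totals:
  C: 9
  H: 14
  F: 3
  N: 1
Molecular formula: C9H14F3N.
  M = 9(12.0) + 14(1.007825) + 3(18.998403) + 14.003074
    = 108.000000 + 14.109550 + 56.995209 + 14.003074 = 193.107833

193.1078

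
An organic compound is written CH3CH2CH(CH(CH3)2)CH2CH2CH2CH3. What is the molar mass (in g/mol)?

Atom tally by fragment:
  CH3 → C:1 H:3
  CH2 → C:1 H:2
  CH(CH(CH3)2) → C:4 H:8
  CH2 → C:1 H:2
  CH2 → C:1 H:2
  CH2 → C:1 H:2
  CH3 → C:1 H:3
Element totals:
  C: 10
  H: 22
Molecular formula: C10H22.
  M = 10(12.011) + 22(1.008)
    = 120.110 + 22.176 = 142.286

142.29 g/mol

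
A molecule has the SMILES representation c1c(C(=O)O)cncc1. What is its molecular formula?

C6H5NO2

Atom tally by fragment:
  pyridine ring core → C:5 H:5 N:1
  (− 1 ring H displaced by substituents)
  + COOH → C:1 H:1 O:2
Element totals:
  C: 6
  H: 5
  N: 1
  O: 2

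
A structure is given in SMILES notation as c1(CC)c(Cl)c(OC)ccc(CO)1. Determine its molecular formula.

C10H13ClO2

Atom tally by fragment:
  benzene ring core → C:6 H:6
  (− 4 ring H displaced by substituents)
  + C2H5 → C:2 H:5
  + Cl → Cl:1
  + OCH3 → C:1 H:3 O:1
  + CH2OH → C:1 H:3 O:1
Element totals:
  C: 10
  H: 13
  Cl: 1
  O: 2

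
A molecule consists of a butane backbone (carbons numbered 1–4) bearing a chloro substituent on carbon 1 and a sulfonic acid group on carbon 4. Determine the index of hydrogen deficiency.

Atom tally by fragment:
  ClCH2 → C:1 H:2 Cl:1
  CH2 → C:1 H:2
  CH2 → C:1 H:2
  CH2SO3H → C:1 H:3 S:1 O:3
Element totals:
  C: 4
  H: 9
  Cl: 1
  O: 3
  S: 1
Molecular formula: C4H9ClO3S.
DoU = (2C + 2 + N − H − X) / 2 = (2·4 + 2 + 0 − 9 − 1) / 2 = 0.

0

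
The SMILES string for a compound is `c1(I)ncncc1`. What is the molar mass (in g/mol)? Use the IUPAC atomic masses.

205.99 g/mol

Atom tally by fragment:
  pyrimidine ring core → C:4 H:4 N:2
  (− 1 ring H displaced by substituents)
  + I → I:1
Element totals:
  C: 4
  H: 3
  I: 1
  N: 2
Molecular formula: C4H3IN2.
  M = 4(12.011) + 3(1.008) + 126.904 + 2(14.007)
    = 48.044 + 3.024 + 126.904 + 28.014 = 205.986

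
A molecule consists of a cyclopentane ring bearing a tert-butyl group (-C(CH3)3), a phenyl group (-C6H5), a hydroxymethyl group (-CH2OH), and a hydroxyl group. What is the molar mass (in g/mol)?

248.37 g/mol

Atom tally by fragment:
  cyclopentane ring core → C:5 H:10
  (− 4 ring H displaced by substituents)
  + C(CH3)3 → C:4 H:9
  + C6H5 → C:6 H:5
  + CH2OH → C:1 H:3 O:1
  + OH → O:1 H:1
Element totals:
  C: 16
  H: 24
  O: 2
Molecular formula: C16H24O2.
  M = 16(12.011) + 24(1.008) + 2(15.999)
    = 192.176 + 24.192 + 31.998 = 248.366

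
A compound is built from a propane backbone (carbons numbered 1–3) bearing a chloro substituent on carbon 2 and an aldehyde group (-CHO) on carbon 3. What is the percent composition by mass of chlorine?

33.27%

Atom tally by fragment:
  CH3 → C:1 H:3
  CH(Cl) → C:1 H:1 Cl:1
  CH2CHO → C:2 H:3 O:1
Element totals:
  C: 4
  H: 7
  Cl: 1
  O: 1
Molecular formula: C4H7ClO.
Molar mass = 106.549 g/mol.
Mass from Cl: 1 × 35.45 = 35.450 g/mol.
%Cl = 35.450 / 106.549 × 100 = 33.27%.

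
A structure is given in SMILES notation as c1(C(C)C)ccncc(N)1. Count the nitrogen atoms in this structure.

2

Atom tally by fragment:
  pyridine ring core → C:5 H:5 N:1
  (− 2 ring H displaced by substituents)
  + CH(CH3)2 → C:3 H:7
  + NH2 → N:1 H:2
Element totals:
  C: 8
  H: 12
  N: 2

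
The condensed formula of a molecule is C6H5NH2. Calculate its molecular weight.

93.13 g/mol

Atom tally by fragment:
  benzene ring core → C:6 H:6
  (− 1 ring H displaced by substituents)
  + NH2 → N:1 H:2
Element totals:
  C: 6
  H: 7
  N: 1
Molecular formula: C6H7N.
  M = 6(12.011) + 7(1.008) + 14.007
    = 72.066 + 7.056 + 14.007 = 93.129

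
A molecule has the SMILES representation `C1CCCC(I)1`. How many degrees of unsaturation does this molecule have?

Atom tally by fragment:
  cyclopentane ring core → C:5 H:10
  (− 1 ring H displaced by substituents)
  + I → I:1
Element totals:
  C: 5
  H: 9
  I: 1
Molecular formula: C5H9I.
DoU = (2C + 2 + N − H − X) / 2 = (2·5 + 2 + 0 − 9 − 1) / 2 = 1.

1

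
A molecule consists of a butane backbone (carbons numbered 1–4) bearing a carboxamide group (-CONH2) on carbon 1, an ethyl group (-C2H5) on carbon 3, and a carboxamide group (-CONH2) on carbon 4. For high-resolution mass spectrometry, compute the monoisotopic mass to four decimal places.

Atom tally by fragment:
  H2NOCCH2 → C:2 H:4 O:1 N:1
  CH2 → C:1 H:2
  CH(C2H5) → C:3 H:6
  CH2CONH2 → C:2 H:4 O:1 N:1
Element totals:
  C: 8
  H: 16
  N: 2
  O: 2
Molecular formula: C8H16N2O2.
  M = 8(12.0) + 16(1.007825) + 2(14.003074) + 2(15.994915)
    = 96.000000 + 16.125200 + 28.006148 + 31.989830 = 172.121178

172.1212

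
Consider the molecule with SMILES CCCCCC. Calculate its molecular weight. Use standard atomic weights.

Atom tally by fragment:
  CH3 → C:1 H:3
  CH2 → C:1 H:2
  CH2 → C:1 H:2
  CH2 → C:1 H:2
  CH2 → C:1 H:2
  CH3 → C:1 H:3
Element totals:
  C: 6
  H: 14
Molecular formula: C6H14.
  M = 6(12.011) + 14(1.008)
    = 72.066 + 14.112 = 86.178

86.18 g/mol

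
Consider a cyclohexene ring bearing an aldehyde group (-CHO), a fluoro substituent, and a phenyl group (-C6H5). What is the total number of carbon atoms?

Atom tally by fragment:
  cyclohexene ring core → C:6 H:10
  (− 3 ring H displaced by substituents)
  + CHO → C:1 H:1 O:1
  + F → F:1
  + C6H5 → C:6 H:5
Element totals:
  C: 13
  H: 13
  F: 1
  O: 1

13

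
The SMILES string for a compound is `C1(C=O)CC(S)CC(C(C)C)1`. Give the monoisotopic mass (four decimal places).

Atom tally by fragment:
  cyclopentane ring core → C:5 H:10
  (− 3 ring H displaced by substituents)
  + CHO → C:1 H:1 O:1
  + SH → S:1 H:1
  + CH(CH3)2 → C:3 H:7
Element totals:
  C: 9
  H: 16
  O: 1
  S: 1
Molecular formula: C9H16OS.
  M = 9(12.0) + 16(1.007825) + 15.994915 + 31.972071
    = 108.000000 + 16.125200 + 15.994915 + 31.972071 = 172.092186

172.0922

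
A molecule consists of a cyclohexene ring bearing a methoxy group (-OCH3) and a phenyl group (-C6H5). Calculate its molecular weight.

188.27 g/mol

Atom tally by fragment:
  cyclohexene ring core → C:6 H:10
  (− 2 ring H displaced by substituents)
  + OCH3 → C:1 H:3 O:1
  + C6H5 → C:6 H:5
Element totals:
  C: 13
  H: 16
  O: 1
Molecular formula: C13H16O.
  M = 13(12.011) + 16(1.008) + 15.999
    = 156.143 + 16.128 + 15.999 = 188.270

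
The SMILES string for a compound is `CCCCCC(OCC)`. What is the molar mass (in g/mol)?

Atom tally by fragment:
  CH3 → C:1 H:3
  CH2 → C:1 H:2
  CH2 → C:1 H:2
  CH2 → C:1 H:2
  CH2 → C:1 H:2
  CH2OC2H5 → C:3 H:7 O:1
Element totals:
  C: 8
  H: 18
  O: 1
Molecular formula: C8H18O.
  M = 8(12.011) + 18(1.008) + 15.999
    = 96.088 + 18.144 + 15.999 = 130.231

130.23 g/mol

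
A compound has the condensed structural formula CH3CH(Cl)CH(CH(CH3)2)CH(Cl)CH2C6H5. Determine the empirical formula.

C7H10Cl

Atom tally by fragment:
  CH3 → C:1 H:3
  CH(Cl) → C:1 H:1 Cl:1
  CH(CH(CH3)2) → C:4 H:8
  CH(Cl) → C:1 H:1 Cl:1
  CH2C6H5 → C:7 H:7
Element totals:
  C: 14
  H: 20
  Cl: 2
Molecular formula: C14H20Cl2.
gcd of subscripts = 2; dividing each by 2:
  C: 14/2 = 7
  Cl: 2/2 = 1
  H: 20/2 = 10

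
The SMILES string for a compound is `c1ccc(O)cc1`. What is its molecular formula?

C6H6O

Atom tally by fragment:
  benzene ring core → C:6 H:6
  (− 1 ring H displaced by substituents)
  + OH → O:1 H:1
Element totals:
  C: 6
  H: 6
  O: 1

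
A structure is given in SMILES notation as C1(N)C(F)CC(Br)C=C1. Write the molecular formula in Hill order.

C6H9BrFN

Atom tally by fragment:
  cyclohexene ring core → C:6 H:10
  (− 3 ring H displaced by substituents)
  + NH2 → N:1 H:2
  + F → F:1
  + Br → Br:1
Element totals:
  C: 6
  H: 9
  Br: 1
  F: 1
  N: 1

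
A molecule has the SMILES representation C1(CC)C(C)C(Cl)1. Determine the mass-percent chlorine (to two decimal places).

Atom tally by fragment:
  cyclopropane ring core → C:3 H:6
  (− 3 ring H displaced by substituents)
  + C2H5 → C:2 H:5
  + CH3 → C:1 H:3
  + Cl → Cl:1
Element totals:
  C: 6
  H: 11
  Cl: 1
Molecular formula: C6H11Cl.
Molar mass = 118.604 g/mol.
Mass from Cl: 1 × 35.45 = 35.450 g/mol.
%Cl = 35.450 / 118.604 × 100 = 29.89%.

29.89%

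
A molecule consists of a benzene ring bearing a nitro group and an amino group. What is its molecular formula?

Atom tally by fragment:
  benzene ring core → C:6 H:6
  (− 2 ring H displaced by substituents)
  + NO2 → N:1 O:2
  + NH2 → N:1 H:2
Element totals:
  C: 6
  H: 6
  N: 2
  O: 2

C6H6N2O2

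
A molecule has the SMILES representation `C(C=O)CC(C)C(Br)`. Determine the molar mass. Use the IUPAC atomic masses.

Atom tally by fragment:
  OHCCH2 → C:2 H:3 O:1
  CH2 → C:1 H:2
  CH(CH3) → C:2 H:4
  CH2Br → C:1 H:2 Br:1
Element totals:
  C: 6
  H: 11
  Br: 1
  O: 1
Molecular formula: C6H11BrO.
  M = 6(12.011) + 11(1.008) + 79.904 + 15.999
    = 72.066 + 11.088 + 79.904 + 15.999 = 179.057

179.06 g/mol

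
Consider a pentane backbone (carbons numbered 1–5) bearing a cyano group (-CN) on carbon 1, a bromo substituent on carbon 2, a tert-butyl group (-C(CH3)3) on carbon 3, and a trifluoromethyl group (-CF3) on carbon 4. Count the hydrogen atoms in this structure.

17

Atom tally by fragment:
  NCCH2 → C:2 H:2 N:1
  CH(Br) → C:1 H:1 Br:1
  CH(C(CH3)3) → C:5 H:10
  CH(CF3) → C:2 H:1 F:3
  CH3 → C:1 H:3
Element totals:
  C: 11
  H: 17
  Br: 1
  F: 3
  N: 1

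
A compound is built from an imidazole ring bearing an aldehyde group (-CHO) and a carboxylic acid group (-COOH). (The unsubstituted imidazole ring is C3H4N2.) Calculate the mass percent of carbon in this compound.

Atom tally by fragment:
  imidazole ring core → C:3 H:4 N:2
  (− 2 ring H displaced by substituents)
  + CHO → C:1 H:1 O:1
  + COOH → C:1 H:1 O:2
Element totals:
  C: 5
  H: 4
  N: 2
  O: 3
Molecular formula: C5H4N2O3.
Molar mass = 140.098 g/mol.
Mass from C: 5 × 12.011 = 60.055 g/mol.
%C = 60.055 / 140.098 × 100 = 42.87%.

42.87%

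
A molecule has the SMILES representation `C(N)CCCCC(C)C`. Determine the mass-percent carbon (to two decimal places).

Atom tally by fragment:
  H2NCH2 → C:1 H:4 N:1
  CH2 → C:1 H:2
  CH2 → C:1 H:2
  CH2 → C:1 H:2
  CH2 → C:1 H:2
  CH(CH3) → C:2 H:4
  CH3 → C:1 H:3
Element totals:
  C: 8
  H: 19
  N: 1
Molecular formula: C8H19N.
Molar mass = 129.247 g/mol.
Mass from C: 8 × 12.011 = 96.088 g/mol.
%C = 96.088 / 129.247 × 100 = 74.34%.

74.34%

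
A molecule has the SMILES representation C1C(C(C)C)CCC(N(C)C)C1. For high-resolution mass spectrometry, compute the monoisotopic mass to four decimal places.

169.1830

Atom tally by fragment:
  cyclohexane ring core → C:6 H:12
  (− 2 ring H displaced by substituents)
  + CH(CH3)2 → C:3 H:7
  + N(CH3)2 → N:1 C:2 H:6
Element totals:
  C: 11
  H: 23
  N: 1
Molecular formula: C11H23N.
  M = 11(12.0) + 23(1.007825) + 14.003074
    = 132.000000 + 23.179975 + 14.003074 = 169.183049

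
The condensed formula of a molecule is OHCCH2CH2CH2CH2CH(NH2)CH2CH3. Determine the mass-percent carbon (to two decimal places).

67.09%

Atom tally by fragment:
  OHCCH2 → C:2 H:3 O:1
  CH2 → C:1 H:2
  CH2 → C:1 H:2
  CH2 → C:1 H:2
  CH(NH2) → C:1 H:3 N:1
  CH2 → C:1 H:2
  CH3 → C:1 H:3
Element totals:
  C: 8
  H: 17
  N: 1
  O: 1
Molecular formula: C8H17NO.
Molar mass = 143.230 g/mol.
Mass from C: 8 × 12.011 = 96.088 g/mol.
%C = 96.088 / 143.230 × 100 = 67.09%.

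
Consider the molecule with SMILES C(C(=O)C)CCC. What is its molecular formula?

Atom tally by fragment:
  CH3COCH2 → C:3 H:5 O:1
  CH2 → C:1 H:2
  CH2 → C:1 H:2
  CH3 → C:1 H:3
Element totals:
  C: 6
  H: 12
  O: 1

C6H12O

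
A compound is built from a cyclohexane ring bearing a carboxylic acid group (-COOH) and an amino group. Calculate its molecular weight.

143.19 g/mol

Atom tally by fragment:
  cyclohexane ring core → C:6 H:12
  (− 2 ring H displaced by substituents)
  + COOH → C:1 H:1 O:2
  + NH2 → N:1 H:2
Element totals:
  C: 7
  H: 13
  N: 1
  O: 2
Molecular formula: C7H13NO2.
  M = 7(12.011) + 13(1.008) + 14.007 + 2(15.999)
    = 84.077 + 13.104 + 14.007 + 31.998 = 143.186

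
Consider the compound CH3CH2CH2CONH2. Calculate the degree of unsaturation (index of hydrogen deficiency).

1

Atom tally by fragment:
  CH3 → C:1 H:3
  CH2 → C:1 H:2
  CH2CONH2 → C:2 H:4 O:1 N:1
Element totals:
  C: 4
  H: 9
  N: 1
  O: 1
Molecular formula: C4H9NO.
DoU = (2C + 2 + N − H − X) / 2 = (2·4 + 2 + 1 − 9 − 0) / 2 = 1.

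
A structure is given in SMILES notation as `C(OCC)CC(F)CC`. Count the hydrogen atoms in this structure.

Atom tally by fragment:
  C2H5OCH2 → C:3 H:7 O:1
  CH2 → C:1 H:2
  CH(F) → C:1 H:1 F:1
  CH2 → C:1 H:2
  CH3 → C:1 H:3
Element totals:
  C: 7
  H: 15
  F: 1
  O: 1

15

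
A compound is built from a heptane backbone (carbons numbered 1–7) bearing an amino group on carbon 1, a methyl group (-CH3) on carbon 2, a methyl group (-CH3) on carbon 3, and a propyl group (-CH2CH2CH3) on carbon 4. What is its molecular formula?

Atom tally by fragment:
  H2NCH2 → C:1 H:4 N:1
  CH(CH3) → C:2 H:4
  CH(CH3) → C:2 H:4
  CH(CH2CH2CH3) → C:4 H:8
  CH2 → C:1 H:2
  CH2 → C:1 H:2
  CH3 → C:1 H:3
Element totals:
  C: 12
  H: 27
  N: 1

C12H27N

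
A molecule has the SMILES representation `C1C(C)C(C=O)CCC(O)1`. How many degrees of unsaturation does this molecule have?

Atom tally by fragment:
  cyclohexane ring core → C:6 H:12
  (− 3 ring H displaced by substituents)
  + CH3 → C:1 H:3
  + CHO → C:1 H:1 O:1
  + OH → O:1 H:1
Element totals:
  C: 8
  H: 14
  O: 2
Molecular formula: C8H14O2.
DoU = (2C + 2 + N − H − X) / 2 = (2·8 + 2 + 0 − 14 − 0) / 2 = 2.

2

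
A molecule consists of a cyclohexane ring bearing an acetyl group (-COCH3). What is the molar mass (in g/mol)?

126.20 g/mol

Atom tally by fragment:
  cyclohexane ring core → C:6 H:12
  (− 1 ring H displaced by substituents)
  + COCH3 → C:2 H:3 O:1
Element totals:
  C: 8
  H: 14
  O: 1
Molecular formula: C8H14O.
  M = 8(12.011) + 14(1.008) + 15.999
    = 96.088 + 14.112 + 15.999 = 126.199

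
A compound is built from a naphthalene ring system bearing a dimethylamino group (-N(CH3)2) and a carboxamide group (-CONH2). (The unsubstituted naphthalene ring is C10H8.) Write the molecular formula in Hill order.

Atom tally by fragment:
  naphthalene ring system core → C:10 H:8
  (− 2 ring H displaced by substituents)
  + N(CH3)2 → N:1 C:2 H:6
  + CONH2 → C:1 H:2 O:1 N:1
Element totals:
  C: 13
  H: 14
  N: 2
  O: 1

C13H14N2O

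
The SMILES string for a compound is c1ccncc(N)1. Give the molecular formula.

Atom tally by fragment:
  pyridine ring core → C:5 H:5 N:1
  (− 1 ring H displaced by substituents)
  + NH2 → N:1 H:2
Element totals:
  C: 5
  H: 6
  N: 2

C5H6N2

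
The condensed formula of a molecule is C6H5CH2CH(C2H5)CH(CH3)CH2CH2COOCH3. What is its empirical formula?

C8H12O

Atom tally by fragment:
  C6H5CH2 → C:7 H:7
  CH(C2H5) → C:3 H:6
  CH(CH3) → C:2 H:4
  CH2 → C:1 H:2
  CH2COOCH3 → C:3 H:5 O:2
Element totals:
  C: 16
  H: 24
  O: 2
Molecular formula: C16H24O2.
gcd of subscripts = 2; dividing each by 2:
  C: 16/2 = 8
  H: 24/2 = 12
  O: 2/2 = 1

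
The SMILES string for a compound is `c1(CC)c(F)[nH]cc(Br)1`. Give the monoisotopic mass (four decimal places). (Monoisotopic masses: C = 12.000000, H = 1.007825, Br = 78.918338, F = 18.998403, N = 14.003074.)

190.9746

Atom tally by fragment:
  pyrrole ring core → C:4 H:5 N:1
  (− 3 ring H displaced by substituents)
  + C2H5 → C:2 H:5
  + F → F:1
  + Br → Br:1
Element totals:
  C: 6
  H: 7
  Br: 1
  F: 1
  N: 1
Molecular formula: C6H7BrFN.
  M = 6(12.0) + 7(1.007825) + 78.918338 + 18.998403 + 14.003074
    = 72.000000 + 7.054775 + 78.918338 + 18.998403 + 14.003074 = 190.974590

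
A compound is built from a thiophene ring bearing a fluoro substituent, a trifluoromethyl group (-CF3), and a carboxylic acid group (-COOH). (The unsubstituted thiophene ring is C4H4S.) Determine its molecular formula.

Atom tally by fragment:
  thiophene ring core → C:4 H:4 S:1
  (− 3 ring H displaced by substituents)
  + F → F:1
  + CF3 → C:1 F:3
  + COOH → C:1 H:1 O:2
Element totals:
  C: 6
  H: 2
  F: 4
  O: 2
  S: 1

C6H2F4O2S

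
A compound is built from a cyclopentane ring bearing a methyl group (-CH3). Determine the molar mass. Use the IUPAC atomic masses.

84.16 g/mol

Atom tally by fragment:
  cyclopentane ring core → C:5 H:10
  (− 1 ring H displaced by substituents)
  + CH3 → C:1 H:3
Element totals:
  C: 6
  H: 12
Molecular formula: C6H12.
  M = 6(12.011) + 12(1.008)
    = 72.066 + 12.096 = 84.162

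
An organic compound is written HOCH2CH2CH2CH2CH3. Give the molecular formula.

Atom tally by fragment:
  HOCH2CH2 → C:2 H:5 O:1
  CH2 → C:1 H:2
  CH2 → C:1 H:2
  CH3 → C:1 H:3
Element totals:
  C: 5
  H: 12
  O: 1

C5H12O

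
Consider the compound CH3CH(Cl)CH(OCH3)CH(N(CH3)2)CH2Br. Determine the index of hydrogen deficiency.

0

Atom tally by fragment:
  CH3 → C:1 H:3
  CH(Cl) → C:1 H:1 Cl:1
  CH(OCH3) → C:2 H:4 O:1
  CH(N(CH3)2) → C:3 H:7 N:1
  CH2Br → C:1 H:2 Br:1
Element totals:
  C: 8
  H: 17
  Br: 1
  Cl: 1
  N: 1
  O: 1
Molecular formula: C8H17BrClNO.
DoU = (2C + 2 + N − H − X) / 2 = (2·8 + 2 + 1 − 17 − 2) / 2 = 0.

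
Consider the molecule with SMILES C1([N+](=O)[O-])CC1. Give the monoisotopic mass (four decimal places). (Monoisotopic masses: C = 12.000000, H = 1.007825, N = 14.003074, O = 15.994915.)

Atom tally by fragment:
  cyclopropane ring core → C:3 H:6
  (− 1 ring H displaced by substituents)
  + NO2 → N:1 O:2
Element totals:
  C: 3
  H: 5
  N: 1
  O: 2
Molecular formula: C3H5NO2.
  M = 3(12.0) + 5(1.007825) + 14.003074 + 2(15.994915)
    = 36.000000 + 5.039125 + 14.003074 + 31.989830 = 87.032029

87.0320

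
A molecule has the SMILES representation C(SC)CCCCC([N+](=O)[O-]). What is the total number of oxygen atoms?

2

Atom tally by fragment:
  CH3SCH2 → C:2 H:5 S:1
  CH2 → C:1 H:2
  CH2 → C:1 H:2
  CH2 → C:1 H:2
  CH2 → C:1 H:2
  CH2NO2 → C:1 H:2 N:1 O:2
Element totals:
  C: 7
  H: 15
  N: 1
  O: 2
  S: 1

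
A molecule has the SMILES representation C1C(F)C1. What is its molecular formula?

C3H5F

Atom tally by fragment:
  cyclopropane ring core → C:3 H:6
  (− 1 ring H displaced by substituents)
  + F → F:1
Element totals:
  C: 3
  H: 5
  F: 1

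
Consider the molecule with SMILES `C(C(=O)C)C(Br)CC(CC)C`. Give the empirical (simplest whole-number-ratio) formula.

Atom tally by fragment:
  CH3COCH2 → C:3 H:5 O:1
  CH(Br) → C:1 H:1 Br:1
  CH2 → C:1 H:2
  CH(C2H5) → C:3 H:6
  CH3 → C:1 H:3
Element totals:
  C: 9
  H: 17
  Br: 1
  O: 1
Molecular formula: C9H17BrO.
gcd of subscripts (1, 9, 17, 1) = 1, so the empirical formula equals the molecular formula.

C9H17BrO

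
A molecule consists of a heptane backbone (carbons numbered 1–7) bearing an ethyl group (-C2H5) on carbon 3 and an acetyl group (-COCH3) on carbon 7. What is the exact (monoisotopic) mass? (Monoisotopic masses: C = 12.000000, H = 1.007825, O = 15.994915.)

Atom tally by fragment:
  CH3 → C:1 H:3
  CH2 → C:1 H:2
  CH(C2H5) → C:3 H:6
  CH2 → C:1 H:2
  CH2 → C:1 H:2
  CH2 → C:1 H:2
  CH2COCH3 → C:3 H:5 O:1
Element totals:
  C: 11
  H: 22
  O: 1
Molecular formula: C11H22O.
  M = 11(12.0) + 22(1.007825) + 15.994915
    = 132.000000 + 22.172150 + 15.994915 = 170.167065

170.1671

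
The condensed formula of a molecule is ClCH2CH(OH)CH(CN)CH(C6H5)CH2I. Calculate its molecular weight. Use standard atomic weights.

Element totals:
  C: 12
  H: 13
  Cl: 1
  I: 1
  N: 1
  O: 1
Molecular formula: C12H13ClINO.
  M = 12(12.011) + 13(1.008) + 35.45 + 126.904 + 14.007 + 15.999
    = 144.132 + 13.104 + 35.450 + 126.904 + 14.007 + 15.999 = 349.596

349.60 g/mol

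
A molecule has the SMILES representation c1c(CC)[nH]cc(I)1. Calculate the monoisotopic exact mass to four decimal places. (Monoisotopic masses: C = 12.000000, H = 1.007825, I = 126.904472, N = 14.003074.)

Atom tally by fragment:
  pyrrole ring core → C:4 H:5 N:1
  (− 2 ring H displaced by substituents)
  + C2H5 → C:2 H:5
  + I → I:1
Element totals:
  C: 6
  H: 8
  I: 1
  N: 1
Molecular formula: C6H8IN.
  M = 6(12.0) + 8(1.007825) + 126.904472 + 14.003074
    = 72.000000 + 8.062600 + 126.904472 + 14.003074 = 220.970146

220.9701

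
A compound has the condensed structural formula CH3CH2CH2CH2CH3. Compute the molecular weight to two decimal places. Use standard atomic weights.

72.15 g/mol

Element totals:
  C: 5
  H: 12
Molecular formula: C5H12.
  M = 5(12.011) + 12(1.008)
    = 60.055 + 12.096 = 72.151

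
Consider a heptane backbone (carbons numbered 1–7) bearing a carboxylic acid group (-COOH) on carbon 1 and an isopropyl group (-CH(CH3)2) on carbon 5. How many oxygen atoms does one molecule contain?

2

Atom tally by fragment:
  HOOCCH2 → C:2 H:3 O:2
  CH2 → C:1 H:2
  CH2 → C:1 H:2
  CH2 → C:1 H:2
  CH(CH(CH3)2) → C:4 H:8
  CH2 → C:1 H:2
  CH3 → C:1 H:3
Element totals:
  C: 11
  H: 22
  O: 2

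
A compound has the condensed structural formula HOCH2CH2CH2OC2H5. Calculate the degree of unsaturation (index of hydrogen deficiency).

0

Element totals:
  C: 5
  H: 12
  O: 2
Molecular formula: C5H12O2.
DoU = (2C + 2 + N − H − X) / 2 = (2·5 + 2 + 0 − 12 − 0) / 2 = 0.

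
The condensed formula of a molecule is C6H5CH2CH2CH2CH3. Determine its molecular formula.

Atom tally by fragment:
  C6H5CH2 → C:7 H:7
  CH2 → C:1 H:2
  CH2 → C:1 H:2
  CH3 → C:1 H:3
Element totals:
  C: 10
  H: 14

C10H14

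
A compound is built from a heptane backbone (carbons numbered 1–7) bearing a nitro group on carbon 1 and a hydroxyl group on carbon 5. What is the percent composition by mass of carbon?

Atom tally by fragment:
  O2NCH2 → C:1 H:2 N:1 O:2
  CH2 → C:1 H:2
  CH2 → C:1 H:2
  CH2 → C:1 H:2
  CH(OH) → C:1 H:2 O:1
  CH2 → C:1 H:2
  CH3 → C:1 H:3
Element totals:
  C: 7
  H: 15
  N: 1
  O: 3
Molecular formula: C7H15NO3.
Molar mass = 161.201 g/mol.
Mass from C: 7 × 12.011 = 84.077 g/mol.
%C = 84.077 / 161.201 × 100 = 52.16%.

52.16%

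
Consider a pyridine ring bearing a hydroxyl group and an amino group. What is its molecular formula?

Atom tally by fragment:
  pyridine ring core → C:5 H:5 N:1
  (− 2 ring H displaced by substituents)
  + OH → O:1 H:1
  + NH2 → N:1 H:2
Element totals:
  C: 5
  H: 6
  N: 2
  O: 1

C5H6N2O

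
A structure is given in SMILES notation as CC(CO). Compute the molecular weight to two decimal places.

60.10 g/mol

Atom tally by fragment:
  CH3 → C:1 H:3
  CH2CH2OH → C:2 H:5 O:1
Element totals:
  C: 3
  H: 8
  O: 1
Molecular formula: C3H8O.
  M = 3(12.011) + 8(1.008) + 15.999
    = 36.033 + 8.064 + 15.999 = 60.096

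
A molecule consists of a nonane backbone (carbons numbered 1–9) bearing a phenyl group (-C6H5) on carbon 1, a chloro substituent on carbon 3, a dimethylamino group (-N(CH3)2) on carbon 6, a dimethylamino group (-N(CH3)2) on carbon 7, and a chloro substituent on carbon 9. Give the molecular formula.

Atom tally by fragment:
  C6H5CH2 → C:7 H:7
  CH2 → C:1 H:2
  CH(Cl) → C:1 H:1 Cl:1
  CH2 → C:1 H:2
  CH2 → C:1 H:2
  CH(N(CH3)2) → C:3 H:7 N:1
  CH(N(CH3)2) → C:3 H:7 N:1
  CH2 → C:1 H:2
  CH2Cl → C:1 H:2 Cl:1
Element totals:
  C: 19
  H: 32
  Cl: 2
  N: 2

C19H32Cl2N2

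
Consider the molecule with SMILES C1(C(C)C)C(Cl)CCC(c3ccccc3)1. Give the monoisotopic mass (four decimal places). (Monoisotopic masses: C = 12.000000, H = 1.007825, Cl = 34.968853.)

222.1175

Atom tally by fragment:
  cyclopentane ring core → C:5 H:10
  (− 3 ring H displaced by substituents)
  + CH(CH3)2 → C:3 H:7
  + Cl → Cl:1
  + C6H5 → C:6 H:5
Element totals:
  C: 14
  H: 19
  Cl: 1
Molecular formula: C14H19Cl.
  M = 14(12.0) + 19(1.007825) + 34.968853
    = 168.000000 + 19.148675 + 34.968853 = 222.117528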